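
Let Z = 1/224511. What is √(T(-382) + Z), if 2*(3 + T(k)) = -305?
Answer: I*√31352026735218/449022 ≈ 12.47*I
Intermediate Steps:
T(k) = -311/2 (T(k) = -3 + (½)*(-305) = -3 - 305/2 = -311/2)
Z = 1/224511 ≈ 4.4541e-6
√(T(-382) + Z) = √(-311/2 + 1/224511) = √(-69822919/449022) = I*√31352026735218/449022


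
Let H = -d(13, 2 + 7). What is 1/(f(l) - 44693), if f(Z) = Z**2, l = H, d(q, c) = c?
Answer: -1/44612 ≈ -2.2415e-5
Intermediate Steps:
H = -9 (H = -(2 + 7) = -1*9 = -9)
l = -9
1/(f(l) - 44693) = 1/((-9)**2 - 44693) = 1/(81 - 44693) = 1/(-44612) = -1/44612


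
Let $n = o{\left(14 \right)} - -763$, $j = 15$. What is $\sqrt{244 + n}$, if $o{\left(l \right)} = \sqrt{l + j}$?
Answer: $\sqrt{1007 + \sqrt{29}} \approx 31.818$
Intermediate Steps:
$o{\left(l \right)} = \sqrt{15 + l}$ ($o{\left(l \right)} = \sqrt{l + 15} = \sqrt{15 + l}$)
$n = 763 + \sqrt{29}$ ($n = \sqrt{15 + 14} - -763 = \sqrt{29} + 763 = 763 + \sqrt{29} \approx 768.38$)
$\sqrt{244 + n} = \sqrt{244 + \left(763 + \sqrt{29}\right)} = \sqrt{1007 + \sqrt{29}}$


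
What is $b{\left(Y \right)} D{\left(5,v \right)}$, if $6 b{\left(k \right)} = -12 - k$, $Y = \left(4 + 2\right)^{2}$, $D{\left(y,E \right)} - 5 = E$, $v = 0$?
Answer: $-40$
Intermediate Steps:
$D{\left(y,E \right)} = 5 + E$
$Y = 36$ ($Y = 6^{2} = 36$)
$b{\left(k \right)} = -2 - \frac{k}{6}$ ($b{\left(k \right)} = \frac{-12 - k}{6} = -2 - \frac{k}{6}$)
$b{\left(Y \right)} D{\left(5,v \right)} = \left(-2 - 6\right) \left(5 + 0\right) = \left(-2 - 6\right) 5 = \left(-8\right) 5 = -40$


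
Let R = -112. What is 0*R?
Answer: 0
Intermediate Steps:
0*R = 0*(-112) = 0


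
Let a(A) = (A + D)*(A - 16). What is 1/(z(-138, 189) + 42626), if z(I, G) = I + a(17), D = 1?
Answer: 1/42506 ≈ 2.3526e-5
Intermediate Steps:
a(A) = (1 + A)*(-16 + A) (a(A) = (A + 1)*(A - 16) = (1 + A)*(-16 + A))
z(I, G) = 18 + I (z(I, G) = I + (-16 + 17² - 15*17) = I + (-16 + 289 - 255) = I + 18 = 18 + I)
1/(z(-138, 189) + 42626) = 1/((18 - 138) + 42626) = 1/(-120 + 42626) = 1/42506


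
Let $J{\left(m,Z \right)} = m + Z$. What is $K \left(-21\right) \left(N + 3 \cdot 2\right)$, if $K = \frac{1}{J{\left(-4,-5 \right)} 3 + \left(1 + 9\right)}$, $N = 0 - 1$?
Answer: $\frac{105}{17} \approx 6.1765$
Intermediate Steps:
$J{\left(m,Z \right)} = Z + m$
$N = -1$
$K = - \frac{1}{17}$ ($K = \frac{1}{\left(-5 - 4\right) 3 + \left(1 + 9\right)} = \frac{1}{\left(-9\right) 3 + 10} = \frac{1}{-27 + 10} = \frac{1}{-17} = - \frac{1}{17} \approx -0.058824$)
$K \left(-21\right) \left(N + 3 \cdot 2\right) = \left(- \frac{1}{17}\right) \left(-21\right) \left(-1 + 3 \cdot 2\right) = \frac{21 \left(-1 + 6\right)}{17} = \frac{21}{17} \cdot 5 = \frac{105}{17}$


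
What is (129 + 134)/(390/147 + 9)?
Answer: 12887/571 ≈ 22.569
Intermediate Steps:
(129 + 134)/(390/147 + 9) = 263/(390*(1/147) + 9) = 263/(130/49 + 9) = 263/(571/49) = 263*(49/571) = 12887/571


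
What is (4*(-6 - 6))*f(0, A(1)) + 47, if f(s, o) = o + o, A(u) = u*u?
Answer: -49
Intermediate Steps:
A(u) = u²
f(s, o) = 2*o
(4*(-6 - 6))*f(0, A(1)) + 47 = (4*(-6 - 6))*(2*1²) + 47 = (4*(-12))*(2*1) + 47 = -48*2 + 47 = -96 + 47 = -49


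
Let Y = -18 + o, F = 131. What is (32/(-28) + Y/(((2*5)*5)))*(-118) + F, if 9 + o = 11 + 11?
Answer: 9718/35 ≈ 277.66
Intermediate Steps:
o = 13 (o = -9 + (11 + 11) = -9 + 22 = 13)
Y = -5 (Y = -18 + 13 = -5)
(32/(-28) + Y/(((2*5)*5)))*(-118) + F = (32/(-28) - 5/((2*5)*5))*(-118) + 131 = (32*(-1/28) - 5/(10*5))*(-118) + 131 = (-8/7 - 5/50)*(-118) + 131 = (-8/7 - 5*1/50)*(-118) + 131 = (-8/7 - ⅒)*(-118) + 131 = -87/70*(-118) + 131 = 5133/35 + 131 = 9718/35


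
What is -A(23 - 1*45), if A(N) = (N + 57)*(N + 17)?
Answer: 175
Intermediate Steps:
A(N) = (17 + N)*(57 + N) (A(N) = (57 + N)*(17 + N) = (17 + N)*(57 + N))
-A(23 - 1*45) = -(969 + (23 - 1*45)² + 74*(23 - 1*45)) = -(969 + (23 - 45)² + 74*(23 - 45)) = -(969 + (-22)² + 74*(-22)) = -(969 + 484 - 1628) = -1*(-175) = 175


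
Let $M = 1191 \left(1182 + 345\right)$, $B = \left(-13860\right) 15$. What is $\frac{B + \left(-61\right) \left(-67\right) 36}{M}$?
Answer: $- \frac{6752}{202073} \approx -0.033414$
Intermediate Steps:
$B = -207900$
$M = 1818657$ ($M = 1191 \cdot 1527 = 1818657$)
$\frac{B + \left(-61\right) \left(-67\right) 36}{M} = \frac{-207900 + \left(-61\right) \left(-67\right) 36}{1818657} = \left(-207900 + 4087 \cdot 36\right) \frac{1}{1818657} = \left(-207900 + 147132\right) \frac{1}{1818657} = \left(-60768\right) \frac{1}{1818657} = - \frac{6752}{202073}$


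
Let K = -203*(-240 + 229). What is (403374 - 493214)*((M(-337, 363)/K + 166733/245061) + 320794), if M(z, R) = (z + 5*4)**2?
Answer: -15773233959938161600/547221213 ≈ -2.8824e+10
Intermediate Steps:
M(z, R) = (20 + z)**2 (M(z, R) = (z + 20)**2 = (20 + z)**2)
K = 2233 (K = -203*(-11) = 2233)
(403374 - 493214)*((M(-337, 363)/K + 166733/245061) + 320794) = (403374 - 493214)*(((20 - 337)**2/2233 + 166733/245061) + 320794) = -89840*(((-317)**2*(1/2233) + 166733*(1/245061)) + 320794) = -89840*((100489*(1/2233) + 166733/245061) + 320794) = -89840*((100489/2233 + 166733/245061) + 320794) = -89840*(24998249618/547221213 + 320794) = -89840*175570280052740/547221213 = -15773233959938161600/547221213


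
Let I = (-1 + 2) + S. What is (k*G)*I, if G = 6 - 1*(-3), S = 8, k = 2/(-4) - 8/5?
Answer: -1701/10 ≈ -170.10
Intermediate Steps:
k = -21/10 (k = 2*(-1/4) - 8*1/5 = -1/2 - 8/5 = -21/10 ≈ -2.1000)
G = 9 (G = 6 + 3 = 9)
I = 9 (I = (-1 + 2) + 8 = 1 + 8 = 9)
(k*G)*I = -21/10*9*9 = -189/10*9 = -1701/10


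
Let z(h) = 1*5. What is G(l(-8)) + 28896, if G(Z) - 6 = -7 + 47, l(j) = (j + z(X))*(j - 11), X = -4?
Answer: 28942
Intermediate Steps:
z(h) = 5
l(j) = (-11 + j)*(5 + j) (l(j) = (j + 5)*(j - 11) = (5 + j)*(-11 + j) = (-11 + j)*(5 + j))
G(Z) = 46 (G(Z) = 6 + (-7 + 47) = 6 + 40 = 46)
G(l(-8)) + 28896 = 46 + 28896 = 28942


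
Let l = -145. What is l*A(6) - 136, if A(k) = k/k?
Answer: -281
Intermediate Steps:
A(k) = 1
l*A(6) - 136 = -145*1 - 136 = -145 - 136 = -281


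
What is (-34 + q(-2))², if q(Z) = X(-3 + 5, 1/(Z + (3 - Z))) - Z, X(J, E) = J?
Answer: 900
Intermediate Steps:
q(Z) = 2 - Z (q(Z) = (-3 + 5) - Z = 2 - Z)
(-34 + q(-2))² = (-34 + (2 - 1*(-2)))² = (-34 + (2 + 2))² = (-34 + 4)² = (-30)² = 900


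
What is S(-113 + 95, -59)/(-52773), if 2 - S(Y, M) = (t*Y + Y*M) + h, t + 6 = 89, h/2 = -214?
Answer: -862/52773 ≈ -0.016334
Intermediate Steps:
h = -428 (h = 2*(-214) = -428)
t = 83 (t = -6 + 89 = 83)
S(Y, M) = 430 - 83*Y - M*Y (S(Y, M) = 2 - ((83*Y + Y*M) - 428) = 2 - ((83*Y + M*Y) - 428) = 2 - (-428 + 83*Y + M*Y) = 2 + (428 - 83*Y - M*Y) = 430 - 83*Y - M*Y)
S(-113 + 95, -59)/(-52773) = (430 - 83*(-113 + 95) - 1*(-59)*(-113 + 95))/(-52773) = (430 - 83*(-18) - 1*(-59)*(-18))*(-1/52773) = (430 + 1494 - 1062)*(-1/52773) = 862*(-1/52773) = -862/52773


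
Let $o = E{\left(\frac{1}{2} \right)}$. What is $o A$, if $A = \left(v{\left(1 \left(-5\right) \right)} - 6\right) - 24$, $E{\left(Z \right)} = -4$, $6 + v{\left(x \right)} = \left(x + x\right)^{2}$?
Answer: $-256$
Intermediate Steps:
$v{\left(x \right)} = -6 + 4 x^{2}$ ($v{\left(x \right)} = -6 + \left(x + x\right)^{2} = -6 + \left(2 x\right)^{2} = -6 + 4 x^{2}$)
$o = -4$
$A = 64$ ($A = \left(\left(-6 + 4 \left(1 \left(-5\right)\right)^{2}\right) - 6\right) - 24 = \left(\left(-6 + 4 \left(-5\right)^{2}\right) - 6\right) - 24 = \left(\left(-6 + 4 \cdot 25\right) - 6\right) - 24 = \left(\left(-6 + 100\right) - 6\right) - 24 = \left(94 - 6\right) - 24 = 88 - 24 = 64$)
$o A = \left(-4\right) 64 = -256$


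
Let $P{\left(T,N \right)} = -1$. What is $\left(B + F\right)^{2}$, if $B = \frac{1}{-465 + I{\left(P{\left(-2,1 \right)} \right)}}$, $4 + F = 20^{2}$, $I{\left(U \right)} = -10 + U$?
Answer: $\frac{35530365025}{226576} \approx 1.5681 \cdot 10^{5}$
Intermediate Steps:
$F = 396$ ($F = -4 + 20^{2} = -4 + 400 = 396$)
$B = - \frac{1}{476}$ ($B = \frac{1}{-465 - 11} = \frac{1}{-476} = - \frac{1}{476} \approx -0.0021008$)
$\left(B + F\right)^{2} = \left(- \frac{1}{476} + 396\right)^{2} = \left(\frac{188495}{476}\right)^{2} = \frac{35530365025}{226576}$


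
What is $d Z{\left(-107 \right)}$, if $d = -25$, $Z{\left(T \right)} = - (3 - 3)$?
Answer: $0$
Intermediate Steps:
$Z{\left(T \right)} = 0$ ($Z{\left(T \right)} = \left(-1\right) 0 = 0$)
$d Z{\left(-107 \right)} = \left(-25\right) 0 = 0$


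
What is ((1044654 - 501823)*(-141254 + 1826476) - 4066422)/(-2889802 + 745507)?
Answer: -182957335412/428859 ≈ -4.2661e+5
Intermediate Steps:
((1044654 - 501823)*(-141254 + 1826476) - 4066422)/(-2889802 + 745507) = (542831*1685222 - 4066422)/(-2144295) = (914790743482 - 4066422)*(-1/2144295) = 914786677060*(-1/2144295) = -182957335412/428859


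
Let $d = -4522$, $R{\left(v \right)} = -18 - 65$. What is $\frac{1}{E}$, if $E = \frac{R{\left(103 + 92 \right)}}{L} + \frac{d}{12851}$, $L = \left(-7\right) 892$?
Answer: $- \frac{80241644}{27168735} \approx -2.9535$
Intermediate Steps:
$R{\left(v \right)} = -83$
$L = -6244$
$E = - \frac{27168735}{80241644}$ ($E = - \frac{83}{-6244} - \frac{4522}{12851} = \left(-83\right) \left(- \frac{1}{6244}\right) - \frac{4522}{12851} = \frac{83}{6244} - \frac{4522}{12851} = - \frac{27168735}{80241644} \approx -0.33859$)
$\frac{1}{E} = \frac{1}{- \frac{27168735}{80241644}} = - \frac{80241644}{27168735}$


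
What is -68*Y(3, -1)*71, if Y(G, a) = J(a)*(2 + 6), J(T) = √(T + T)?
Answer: -38624*I*√2 ≈ -54623.0*I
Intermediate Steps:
J(T) = √2*√T (J(T) = √(2*T) = √2*√T)
Y(G, a) = 8*√2*√a (Y(G, a) = (√2*√a)*(2 + 6) = (√2*√a)*8 = 8*√2*√a)
-68*Y(3, -1)*71 = -544*√2*√(-1)*71 = -544*√2*I*71 = -544*I*√2*71 = -38624*I*√2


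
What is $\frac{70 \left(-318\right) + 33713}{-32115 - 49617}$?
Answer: $- \frac{11453}{81732} \approx -0.14013$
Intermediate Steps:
$\frac{70 \left(-318\right) + 33713}{-32115 - 49617} = \frac{-22260 + 33713}{-81732} = 11453 \left(- \frac{1}{81732}\right) = - \frac{11453}{81732}$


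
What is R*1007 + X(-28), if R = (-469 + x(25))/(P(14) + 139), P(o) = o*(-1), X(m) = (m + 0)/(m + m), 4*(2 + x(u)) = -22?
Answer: -479773/125 ≈ -3838.2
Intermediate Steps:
x(u) = -15/2 (x(u) = -2 + (¼)*(-22) = -2 - 11/2 = -15/2)
X(m) = ½ (X(m) = m/((2*m)) = m*(1/(2*m)) = ½)
P(o) = -o
R = -953/250 (R = (-469 - 15/2)/(-1*14 + 139) = -953/(2*(-14 + 139)) = -953/2/125 = -953/2*1/125 = -953/250 ≈ -3.8120)
R*1007 + X(-28) = -953/250*1007 + ½ = -959671/250 + ½ = -479773/125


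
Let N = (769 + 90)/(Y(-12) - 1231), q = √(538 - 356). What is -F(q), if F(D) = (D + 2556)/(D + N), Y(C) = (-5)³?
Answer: -3311888976/333912071 - 4700974020*√182/333912071 ≈ -199.85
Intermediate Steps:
Y(C) = -125
q = √182 ≈ 13.491
N = -859/1356 (N = (769 + 90)/(-125 - 1231) = 859/(-1356) = 859*(-1/1356) = -859/1356 ≈ -0.63348)
F(D) = (2556 + D)/(-859/1356 + D) (F(D) = (D + 2556)/(D - 859/1356) = (2556 + D)/(-859/1356 + D))
-F(q) = -1356*(2556 + √182)/(-859 + 1356*√182)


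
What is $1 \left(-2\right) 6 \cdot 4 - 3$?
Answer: $-51$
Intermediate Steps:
$1 \left(-2\right) 6 \cdot 4 - 3 = 1 \left(\left(-12\right) 4\right) - 3 = 1 \left(-48\right) - 3 = -48 - 3 = -51$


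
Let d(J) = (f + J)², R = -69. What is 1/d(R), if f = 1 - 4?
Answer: 1/5184 ≈ 0.00019290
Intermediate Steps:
f = -3
d(J) = (-3 + J)²
1/d(R) = 1/((-3 - 69)²) = 1/((-72)²) = 1/5184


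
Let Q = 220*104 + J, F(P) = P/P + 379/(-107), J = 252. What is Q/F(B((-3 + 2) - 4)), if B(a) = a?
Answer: -618781/68 ≈ -9099.7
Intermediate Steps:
F(P) = -272/107 (F(P) = 1 + 379*(-1/107) = 1 - 379/107 = -272/107)
Q = 23132 (Q = 220*104 + 252 = 22880 + 252 = 23132)
Q/F(B((-3 + 2) - 4)) = 23132/(-272/107) = 23132*(-107/272) = -618781/68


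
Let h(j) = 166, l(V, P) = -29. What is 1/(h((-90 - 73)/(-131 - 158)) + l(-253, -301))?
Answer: 1/137 ≈ 0.0072993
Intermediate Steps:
1/(h((-90 - 73)/(-131 - 158)) + l(-253, -301)) = 1/(166 - 29) = 1/137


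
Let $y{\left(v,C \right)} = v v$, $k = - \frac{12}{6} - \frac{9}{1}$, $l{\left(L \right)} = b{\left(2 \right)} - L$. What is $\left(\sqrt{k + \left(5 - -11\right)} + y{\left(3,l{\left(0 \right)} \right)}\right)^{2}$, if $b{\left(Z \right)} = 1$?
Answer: $\left(9 + \sqrt{5}\right)^{2} \approx 126.25$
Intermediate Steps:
$l{\left(L \right)} = 1 - L$
$k = -11$ ($k = \left(-12\right) \frac{1}{6} - 9 = -2 - 9 = -11$)
$y{\left(v,C \right)} = v^{2}$
$\left(\sqrt{k + \left(5 - -11\right)} + y{\left(3,l{\left(0 \right)} \right)}\right)^{2} = \left(\sqrt{-11 + \left(5 - -11\right)} + 3^{2}\right)^{2} = \left(\sqrt{-11 + \left(5 + 11\right)} + 9\right)^{2} = \left(\sqrt{-11 + 16} + 9\right)^{2} = \left(\sqrt{5} + 9\right)^{2} = \left(9 + \sqrt{5}\right)^{2}$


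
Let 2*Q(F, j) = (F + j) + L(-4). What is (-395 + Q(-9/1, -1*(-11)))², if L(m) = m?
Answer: 156816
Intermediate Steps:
Q(F, j) = -2 + F/2 + j/2 (Q(F, j) = ((F + j) - 4)/2 = (-4 + F + j)/2 = -2 + F/2 + j/2)
(-395 + Q(-9/1, -1*(-11)))² = (-395 + (-2 + (-9/1)/2 + (-1*(-11))/2))² = (-395 + (-2 + (-9*1)/2 + (½)*11))² = (-395 + (-2 + (½)*(-9) + 11/2))² = (-395 + (-2 - 9/2 + 11/2))² = (-395 - 1)² = (-396)² = 156816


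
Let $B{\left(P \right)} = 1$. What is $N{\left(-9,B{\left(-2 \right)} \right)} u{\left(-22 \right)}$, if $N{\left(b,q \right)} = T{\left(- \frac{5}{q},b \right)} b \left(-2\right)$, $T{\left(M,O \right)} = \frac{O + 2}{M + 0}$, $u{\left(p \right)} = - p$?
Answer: $\frac{2772}{5} \approx 554.4$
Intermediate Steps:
$T{\left(M,O \right)} = \frac{2 + O}{M}$
$N{\left(b,q \right)} = \frac{2 b q \left(2 + b\right)}{5}$ ($N{\left(b,q \right)} = \frac{2 + b}{\left(-5\right) \frac{1}{q}} b \left(-2\right) = - \frac{q}{5} \left(2 + b\right) b \left(-2\right) = - \frac{q \left(2 + b\right)}{5} b \left(-2\right) = - \frac{b q \left(2 + b\right)}{5} \left(-2\right) = \frac{2 b q \left(2 + b\right)}{5}$)
$N{\left(-9,B{\left(-2 \right)} \right)} u{\left(-22 \right)} = \frac{2}{5} \left(-9\right) 1 \left(2 - 9\right) \left(\left(-1\right) \left(-22\right)\right) = \frac{2}{5} \left(-9\right) 1 \left(-7\right) 22 = \frac{126}{5} \cdot 22 = \frac{2772}{5}$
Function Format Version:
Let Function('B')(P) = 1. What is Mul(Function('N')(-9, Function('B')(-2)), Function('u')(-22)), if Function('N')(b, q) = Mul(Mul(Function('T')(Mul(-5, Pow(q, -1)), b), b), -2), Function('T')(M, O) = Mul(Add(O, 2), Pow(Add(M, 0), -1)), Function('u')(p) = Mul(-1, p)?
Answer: Rational(2772, 5) ≈ 554.40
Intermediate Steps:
Function('T')(M, O) = Mul(Pow(M, -1), Add(2, O)) (Function('T')(M, O) = Mul(Add(2, O), Pow(M, -1)) = Mul(Pow(M, -1), Add(2, O)))
Function('N')(b, q) = Mul(Rational(2, 5), b, q, Add(2, b)) (Function('N')(b, q) = Mul(Mul(Mul(Pow(Mul(-5, Pow(q, -1)), -1), Add(2, b)), b), -2) = Mul(Mul(Mul(Mul(Rational(-1, 5), q), Add(2, b)), b), -2) = Mul(Mul(Mul(Rational(-1, 5), q, Add(2, b)), b), -2) = Mul(Mul(Rational(-1, 5), b, q, Add(2, b)), -2) = Mul(Rational(2, 5), b, q, Add(2, b)))
Mul(Function('N')(-9, Function('B')(-2)), Function('u')(-22)) = Mul(Mul(Rational(2, 5), -9, 1, Add(2, -9)), Mul(-1, -22)) = Mul(Mul(Rational(2, 5), -9, 1, -7), 22) = Mul(Rational(126, 5), 22) = Rational(2772, 5)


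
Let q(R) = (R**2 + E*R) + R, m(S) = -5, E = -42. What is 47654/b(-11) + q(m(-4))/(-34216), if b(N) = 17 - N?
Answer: 4159497/2444 ≈ 1701.9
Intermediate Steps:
q(R) = R**2 - 41*R (q(R) = (R**2 - 42*R) + R = R**2 - 41*R)
47654/b(-11) + q(m(-4))/(-34216) = 47654/(17 - 1*(-11)) - 5*(-41 - 5)/(-34216) = 47654/(17 + 11) - 5*(-46)*(-1/34216) = 47654/28 + 230*(-1/34216) = 47654*(1/28) - 115/17108 = 23827/14 - 115/17108 = 4159497/2444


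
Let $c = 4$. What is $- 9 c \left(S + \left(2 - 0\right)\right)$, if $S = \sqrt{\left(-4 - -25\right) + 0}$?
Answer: $-72 - 36 \sqrt{21} \approx -236.97$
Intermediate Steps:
$S = \sqrt{21}$ ($S = \sqrt{\left(-4 + 25\right) + 0} = \sqrt{21 + 0} = \sqrt{21} \approx 4.5826$)
$- 9 c \left(S + \left(2 - 0\right)\right) = - 9 \cdot 4 \left(\sqrt{21} + \left(2 - 0\right)\right) = - 9 \cdot 4 \left(\sqrt{21} + \left(2 + 0\right)\right) = - 9 \cdot 4 \left(\sqrt{21} + 2\right) = - 9 \cdot 4 \left(2 + \sqrt{21}\right) = - 9 \left(8 + 4 \sqrt{21}\right) = -72 - 36 \sqrt{21}$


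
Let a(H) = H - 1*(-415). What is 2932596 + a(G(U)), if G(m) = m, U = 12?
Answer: 2933023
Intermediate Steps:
a(H) = 415 + H (a(H) = H + 415 = 415 + H)
2932596 + a(G(U)) = 2932596 + (415 + 12) = 2932596 + 427 = 2933023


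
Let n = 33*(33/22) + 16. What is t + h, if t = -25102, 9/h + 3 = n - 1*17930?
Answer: -897019988/35735 ≈ -25102.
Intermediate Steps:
n = 131/2 (n = 33*(33*(1/22)) + 16 = 33*(3/2) + 16 = 99/2 + 16 = 131/2 ≈ 65.500)
h = -18/35735 (h = 9/(-3 + (131/2 - 1*17930)) = 9/(-3 + (131/2 - 17930)) = 9/(-3 - 35729/2) = 9/(-35735/2) = 9*(-2/35735) = -18/35735 ≈ -0.00050371)
t + h = -25102 - 18/35735 = -897019988/35735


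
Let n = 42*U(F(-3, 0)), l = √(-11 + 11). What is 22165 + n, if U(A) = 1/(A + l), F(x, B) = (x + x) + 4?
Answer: 22144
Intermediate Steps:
F(x, B) = 4 + 2*x (F(x, B) = 2*x + 4 = 4 + 2*x)
l = 0 (l = √0 = 0)
U(A) = 1/A (U(A) = 1/(A + 0) = 1/A)
n = -21 (n = 42/(4 + 2*(-3)) = 42/(4 - 6) = 42/(-2) = 42*(-½) = -21)
22165 + n = 22165 - 21 = 22144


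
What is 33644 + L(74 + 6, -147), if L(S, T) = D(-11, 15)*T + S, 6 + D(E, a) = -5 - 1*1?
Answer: 35488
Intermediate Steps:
D(E, a) = -12 (D(E, a) = -6 + (-5 - 1*1) = -6 + (-5 - 1) = -6 - 6 = -12)
L(S, T) = S - 12*T (L(S, T) = -12*T + S = S - 12*T)
33644 + L(74 + 6, -147) = 33644 + ((74 + 6) - 12*(-147)) = 33644 + (80 + 1764) = 33644 + 1844 = 35488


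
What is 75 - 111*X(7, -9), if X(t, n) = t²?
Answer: -5364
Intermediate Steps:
75 - 111*X(7, -9) = 75 - 111*7² = 75 - 111*49 = 75 - 5439 = -5364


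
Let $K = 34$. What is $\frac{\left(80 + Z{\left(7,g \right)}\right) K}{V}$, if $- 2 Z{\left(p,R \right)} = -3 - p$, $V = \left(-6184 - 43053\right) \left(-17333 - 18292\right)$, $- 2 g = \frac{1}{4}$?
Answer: $\frac{578}{350813625} \approx 1.6476 \cdot 10^{-6}$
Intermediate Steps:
$g = - \frac{1}{8}$ ($g = - \frac{1}{2 \cdot 4} = \left(- \frac{1}{2}\right) \frac{1}{4} = - \frac{1}{8} \approx -0.125$)
$V = 1754068125$ ($V = \left(-49237\right) \left(-35625\right) = 1754068125$)
$Z{\left(p,R \right)} = \frac{3}{2} + \frac{p}{2}$ ($Z{\left(p,R \right)} = - \frac{-3 - p}{2} = \frac{3}{2} + \frac{p}{2}$)
$\frac{\left(80 + Z{\left(7,g \right)}\right) K}{V} = \frac{\left(80 + \left(\frac{3}{2} + \frac{1}{2} \cdot 7\right)\right) 34}{1754068125} = \left(80 + \left(\frac{3}{2} + \frac{7}{2}\right)\right) 34 \cdot \frac{1}{1754068125} = \left(80 + 5\right) 34 \cdot \frac{1}{1754068125} = 85 \cdot 34 \cdot \frac{1}{1754068125} = 2890 \cdot \frac{1}{1754068125} = \frac{578}{350813625}$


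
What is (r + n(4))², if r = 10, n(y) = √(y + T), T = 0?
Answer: 144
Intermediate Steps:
n(y) = √y (n(y) = √(y + 0) = √y)
(r + n(4))² = (10 + √4)² = (10 + 2)² = 12² = 144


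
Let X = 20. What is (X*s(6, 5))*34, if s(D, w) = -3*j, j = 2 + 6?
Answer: -16320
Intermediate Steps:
j = 8
s(D, w) = -24 (s(D, w) = -3*8 = -24)
(X*s(6, 5))*34 = (20*(-24))*34 = -480*34 = -16320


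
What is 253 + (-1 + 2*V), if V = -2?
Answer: 248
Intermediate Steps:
253 + (-1 + 2*V) = 253 + (-1 + 2*(-2)) = 253 + (-1 - 4) = 253 - 5 = 248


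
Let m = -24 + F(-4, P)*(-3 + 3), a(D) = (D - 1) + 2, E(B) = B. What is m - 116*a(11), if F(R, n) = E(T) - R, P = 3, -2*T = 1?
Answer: -1416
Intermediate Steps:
T = -½ (T = -½*1 = -½ ≈ -0.50000)
a(D) = 1 + D (a(D) = (-1 + D) + 2 = 1 + D)
F(R, n) = -½ - R
m = -24 (m = -24 + (-½ - 1*(-4))*(-3 + 3) = -24 + (-½ + 4)*0 = -24 + (7/2)*0 = -24 + 0 = -24)
m - 116*a(11) = -24 - 116*(1 + 11) = -24 - 116*12 = -24 - 1392 = -1416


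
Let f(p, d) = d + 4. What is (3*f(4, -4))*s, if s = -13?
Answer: 0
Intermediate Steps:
f(p, d) = 4 + d
(3*f(4, -4))*s = (3*(4 - 4))*(-13) = (3*0)*(-13) = 0*(-13) = 0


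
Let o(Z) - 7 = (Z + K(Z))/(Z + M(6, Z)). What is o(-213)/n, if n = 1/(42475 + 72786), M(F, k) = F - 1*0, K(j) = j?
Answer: 72038125/69 ≈ 1.0440e+6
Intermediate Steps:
M(F, k) = F (M(F, k) = F + 0 = F)
n = 1/115261 ≈ 8.6760e-6
o(Z) = 7 + 2*Z/(6 + Z) (o(Z) = 7 + (Z + Z)/(Z + 6) = 7 + (2*Z)/(6 + Z) = 7 + 2*Z/(6 + Z))
o(-213)/n = (3*(14 + 3*(-213))/(6 - 213))/(1/115261) = (3*(14 - 639)/(-207))*115261 = (3*(-1/207)*(-625))*115261 = (625/69)*115261 = 72038125/69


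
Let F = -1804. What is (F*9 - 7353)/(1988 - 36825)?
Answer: 23589/34837 ≈ 0.67712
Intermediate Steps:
(F*9 - 7353)/(1988 - 36825) = (-1804*9 - 7353)/(1988 - 36825) = (-16236 - 7353)/(-34837) = -23589*(-1/34837) = 23589/34837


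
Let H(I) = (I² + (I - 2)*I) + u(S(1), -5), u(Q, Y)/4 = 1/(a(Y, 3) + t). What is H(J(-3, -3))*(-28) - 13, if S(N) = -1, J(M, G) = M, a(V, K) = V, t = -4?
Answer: -6053/9 ≈ -672.56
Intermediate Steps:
u(Q, Y) = 4/(-4 + Y) (u(Q, Y) = 4/(Y - 4) = 4/(-4 + Y))
H(I) = -4/9 + I² + I*(-2 + I) (H(I) = (I² + (I - 2)*I) + 4/(-4 - 5) = (I² + (-2 + I)*I) + 4/(-9) = (I² + I*(-2 + I)) + 4*(-⅑) = (I² + I*(-2 + I)) - 4/9 = -4/9 + I² + I*(-2 + I))
H(J(-3, -3))*(-28) - 13 = (-4/9 - 2*(-3) + 2*(-3)²)*(-28) - 13 = (-4/9 + 6 + 2*9)*(-28) - 13 = (-4/9 + 6 + 18)*(-28) - 13 = (212/9)*(-28) - 13 = -5936/9 - 13 = -6053/9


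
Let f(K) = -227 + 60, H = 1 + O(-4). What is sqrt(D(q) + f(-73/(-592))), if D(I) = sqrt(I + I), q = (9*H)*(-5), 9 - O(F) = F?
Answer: sqrt(-167 + 6*I*sqrt(35)) ≈ 1.3658 + 12.995*I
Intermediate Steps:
O(F) = 9 - F
H = 14 (H = 1 + (9 - 1*(-4)) = 1 + (9 + 4) = 1 + 13 = 14)
f(K) = -167
q = -630 (q = (9*14)*(-5) = 126*(-5) = -630)
D(I) = sqrt(2)*sqrt(I) (D(I) = sqrt(2*I) = sqrt(2)*sqrt(I))
sqrt(D(q) + f(-73/(-592))) = sqrt(sqrt(2)*sqrt(-630) - 167) = sqrt(sqrt(2)*(3*I*sqrt(70)) - 167) = sqrt(6*I*sqrt(35) - 167) = sqrt(-167 + 6*I*sqrt(35))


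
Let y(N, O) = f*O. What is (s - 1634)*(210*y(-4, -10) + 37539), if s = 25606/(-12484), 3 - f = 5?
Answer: -426248309709/6242 ≈ -6.8287e+7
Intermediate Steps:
f = -2 (f = 3 - 1*5 = 3 - 5 = -2)
y(N, O) = -2*O
s = -12803/6242 (s = 25606*(-1/12484) = -12803/6242 ≈ -2.0511)
(s - 1634)*(210*y(-4, -10) + 37539) = (-12803/6242 - 1634)*(210*(-2*(-10)) + 37539) = -10212231*(210*20 + 37539)/6242 = -10212231*(4200 + 37539)/6242 = -10212231/6242*41739 = -426248309709/6242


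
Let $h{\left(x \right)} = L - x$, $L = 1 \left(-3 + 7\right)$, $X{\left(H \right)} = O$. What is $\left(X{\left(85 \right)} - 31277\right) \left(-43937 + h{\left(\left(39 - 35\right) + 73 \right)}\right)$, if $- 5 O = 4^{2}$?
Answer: $1376641602$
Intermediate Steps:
$O = - \frac{16}{5}$ ($O = - \frac{4^{2}}{5} = \left(- \frac{1}{5}\right) 16 = - \frac{16}{5} \approx -3.2$)
$X{\left(H \right)} = - \frac{16}{5}$
$L = 4$ ($L = 1 \cdot 4 = 4$)
$h{\left(x \right)} = 4 - x$
$\left(X{\left(85 \right)} - 31277\right) \left(-43937 + h{\left(\left(39 - 35\right) + 73 \right)}\right) = \left(- \frac{16}{5} - 31277\right) \left(-43937 + \left(4 - \left(\left(39 - 35\right) + 73\right)\right)\right) = - \frac{156401 \left(-43937 + \left(4 - \left(4 + 73\right)\right)\right)}{5} = - \frac{156401 \left(-43937 + \left(4 - 77\right)\right)}{5} = - \frac{156401 \left(-43937 - 73\right)}{5} = \left(- \frac{156401}{5}\right) \left(-44010\right) = 1376641602$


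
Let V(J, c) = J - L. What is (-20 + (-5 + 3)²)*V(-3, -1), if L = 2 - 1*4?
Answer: 16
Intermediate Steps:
L = -2 (L = 2 - 4 = -2)
V(J, c) = 2 + J (V(J, c) = J - 1*(-2) = J + 2 = 2 + J)
(-20 + (-5 + 3)²)*V(-3, -1) = (-20 + (-5 + 3)²)*(2 - 3) = (-20 + (-2)²)*(-1) = (-20 + 4)*(-1) = -16*(-1) = 16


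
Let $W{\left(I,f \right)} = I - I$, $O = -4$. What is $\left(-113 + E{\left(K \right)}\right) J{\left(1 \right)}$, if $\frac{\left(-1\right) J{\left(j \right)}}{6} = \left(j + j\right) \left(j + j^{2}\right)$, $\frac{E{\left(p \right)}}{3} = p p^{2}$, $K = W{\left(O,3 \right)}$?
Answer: $2712$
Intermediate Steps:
$W{\left(I,f \right)} = 0$
$K = 0$
$E{\left(p \right)} = 3 p^{3}$ ($E{\left(p \right)} = 3 p p^{2} = 3 p^{3}$)
$J{\left(j \right)} = - 12 j \left(j + j^{2}\right)$ ($J{\left(j \right)} = - 6 \left(j + j\right) \left(j + j^{2}\right) = - 6 \cdot 2 j \left(j + j^{2}\right) = - 12 j \left(j + j^{2}\right)$)
$\left(-113 + E{\left(K \right)}\right) J{\left(1 \right)} = \left(-113 + 3 \cdot 0^{3}\right) 12 \cdot 1^{2} \left(-1 - 1\right) = \left(-113 + 3 \cdot 0\right) 12 \cdot 1 \left(-1 - 1\right) = \left(-113 + 0\right) 12 \cdot 1 \left(-2\right) = \left(-113\right) \left(-24\right) = 2712$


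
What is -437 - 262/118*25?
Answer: -29058/59 ≈ -492.51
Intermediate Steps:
-437 - 262/118*25 = -437 - 262*1/118*25 = -437 - 131/59*25 = -437 - 3275/59 = -29058/59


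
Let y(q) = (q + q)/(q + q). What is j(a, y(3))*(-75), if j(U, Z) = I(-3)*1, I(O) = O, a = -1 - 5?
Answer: 225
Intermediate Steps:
y(q) = 1 (y(q) = (2*q)/((2*q)) = (2*q)*(1/(2*q)) = 1)
a = -6
j(U, Z) = -3 (j(U, Z) = -3*1 = -3)
j(a, y(3))*(-75) = -3*(-75) = 225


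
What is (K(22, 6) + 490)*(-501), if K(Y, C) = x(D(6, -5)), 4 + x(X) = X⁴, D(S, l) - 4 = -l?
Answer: -3530547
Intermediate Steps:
D(S, l) = 4 - l
x(X) = -4 + X⁴
K(Y, C) = 6557 (K(Y, C) = -4 + (4 - 1*(-5))⁴ = -4 + (4 + 5)⁴ = -4 + 9⁴ = -4 + 6561 = 6557)
(K(22, 6) + 490)*(-501) = (6557 + 490)*(-501) = 7047*(-501) = -3530547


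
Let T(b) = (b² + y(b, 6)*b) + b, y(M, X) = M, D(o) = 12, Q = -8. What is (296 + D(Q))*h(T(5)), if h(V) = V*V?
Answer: 931700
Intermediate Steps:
T(b) = b + 2*b² (T(b) = (b² + b*b) + b = (b² + b²) + b = 2*b² + b = b + 2*b²)
h(V) = V²
(296 + D(Q))*h(T(5)) = (296 + 12)*(5*(1 + 2*5))² = 308*(5*(1 + 10))² = 308*(5*11)² = 308*55² = 308*3025 = 931700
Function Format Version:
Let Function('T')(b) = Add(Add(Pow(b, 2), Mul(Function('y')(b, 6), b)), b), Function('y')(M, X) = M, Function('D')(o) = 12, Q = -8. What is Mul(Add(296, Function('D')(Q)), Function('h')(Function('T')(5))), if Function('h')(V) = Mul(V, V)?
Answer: 931700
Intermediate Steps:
Function('T')(b) = Add(b, Mul(2, Pow(b, 2))) (Function('T')(b) = Add(Add(Pow(b, 2), Mul(b, b)), b) = Add(Add(Pow(b, 2), Pow(b, 2)), b) = Add(Mul(2, Pow(b, 2)), b) = Add(b, Mul(2, Pow(b, 2))))
Function('h')(V) = Pow(V, 2)
Mul(Add(296, Function('D')(Q)), Function('h')(Function('T')(5))) = Mul(Add(296, 12), Pow(Mul(5, Add(1, Mul(2, 5))), 2)) = Mul(308, Pow(Mul(5, Add(1, 10)), 2)) = Mul(308, Pow(Mul(5, 11), 2)) = Mul(308, Pow(55, 2)) = Mul(308, 3025) = 931700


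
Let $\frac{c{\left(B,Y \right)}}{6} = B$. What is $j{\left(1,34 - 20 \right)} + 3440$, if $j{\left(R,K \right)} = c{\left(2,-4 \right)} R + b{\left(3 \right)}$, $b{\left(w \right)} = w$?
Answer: $3455$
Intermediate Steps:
$c{\left(B,Y \right)} = 6 B$
$j{\left(R,K \right)} = 3 + 12 R$ ($j{\left(R,K \right)} = 6 \cdot 2 R + 3 = 12 R + 3 = 3 + 12 R$)
$j{\left(1,34 - 20 \right)} + 3440 = \left(3 + 12 \cdot 1\right) + 3440 = \left(3 + 12\right) + 3440 = 15 + 3440 = 3455$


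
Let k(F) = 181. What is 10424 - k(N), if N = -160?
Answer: 10243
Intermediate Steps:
10424 - k(N) = 10424 - 1*181 = 10424 - 181 = 10243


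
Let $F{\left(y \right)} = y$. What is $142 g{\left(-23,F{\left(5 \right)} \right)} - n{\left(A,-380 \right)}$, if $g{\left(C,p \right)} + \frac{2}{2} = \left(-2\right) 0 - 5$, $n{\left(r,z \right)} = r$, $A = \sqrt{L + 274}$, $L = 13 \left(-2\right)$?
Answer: $-852 - 2 \sqrt{62} \approx -867.75$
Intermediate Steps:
$L = -26$
$A = 2 \sqrt{62}$ ($A = \sqrt{-26 + 274} = \sqrt{248} = 2 \sqrt{62} \approx 15.748$)
$g{\left(C,p \right)} = -6$ ($g{\left(C,p \right)} = -1 - 5 = -6$)
$142 g{\left(-23,F{\left(5 \right)} \right)} - n{\left(A,-380 \right)} = 142 \left(-6\right) - 2 \sqrt{62} = -852 - 2 \sqrt{62}$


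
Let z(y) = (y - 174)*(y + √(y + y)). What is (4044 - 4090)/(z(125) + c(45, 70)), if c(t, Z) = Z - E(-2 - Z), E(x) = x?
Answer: 275218/35196039 - 11270*√10/35196039 ≈ 0.0068070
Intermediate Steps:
c(t, Z) = 2 + 2*Z (c(t, Z) = Z - (-2 - Z) = Z + (2 + Z) = 2 + 2*Z)
z(y) = (-174 + y)*(y + √2*√y) (z(y) = (-174 + y)*(y + √(2*y)) = (-174 + y)*(y + √2*√y))
(4044 - 4090)/(z(125) + c(45, 70)) = (4044 - 4090)/((125² - 174*125 + √2*125^(3/2) - 174*√2*√125) + (2 + 2*70)) = -46/((15625 - 21750 + √2*(625*√5) - 174*√2*5*√5) + (2 + 140)) = -46/((15625 - 21750 + 625*√10 - 870*√10) + 142) = -46/((-6125 - 245*√10) + 142) = -46/(-5983 - 245*√10)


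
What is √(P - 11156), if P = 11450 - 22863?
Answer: I*√22569 ≈ 150.23*I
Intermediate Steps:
P = -11413
√(P - 11156) = √(-11413 - 11156) = √(-22569) = I*√22569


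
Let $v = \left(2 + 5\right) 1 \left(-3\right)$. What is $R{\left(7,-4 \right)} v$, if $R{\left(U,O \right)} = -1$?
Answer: $21$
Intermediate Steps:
$v = -21$ ($v = 7 \cdot 1 \left(-3\right) = 7 \left(-3\right) = -21$)
$R{\left(7,-4 \right)} v = \left(-1\right) \left(-21\right) = 21$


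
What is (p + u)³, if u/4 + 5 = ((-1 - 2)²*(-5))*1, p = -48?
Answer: -15252992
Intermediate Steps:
u = -200 (u = -20 + 4*(((-1 - 2)²*(-5))*1) = -20 + 4*(((-3)²*(-5))*1) = -20 + 4*((9*(-5))*1) = -20 + 4*(-45*1) = -20 + 4*(-45) = -20 - 180 = -200)
(p + u)³ = (-48 - 200)³ = (-248)³ = -15252992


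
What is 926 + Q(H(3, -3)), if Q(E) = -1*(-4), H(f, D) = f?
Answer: 930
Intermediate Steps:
Q(E) = 4
926 + Q(H(3, -3)) = 926 + 4 = 930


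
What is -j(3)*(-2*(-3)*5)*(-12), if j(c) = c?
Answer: 1080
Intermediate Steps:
-j(3)*(-2*(-3)*5)*(-12) = -3*(-2*(-3)*5)*(-12) = -3*(6*5)*(-12) = -3*30*(-12) = -90*(-12) = -1*(-1080) = 1080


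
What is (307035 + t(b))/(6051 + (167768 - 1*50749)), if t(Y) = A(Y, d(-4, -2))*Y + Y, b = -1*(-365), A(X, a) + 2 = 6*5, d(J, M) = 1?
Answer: 31762/12307 ≈ 2.5808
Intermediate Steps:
A(X, a) = 28 (A(X, a) = -2 + 6*5 = -2 + 30 = 28)
b = 365
t(Y) = 29*Y (t(Y) = 28*Y + Y = 29*Y)
(307035 + t(b))/(6051 + (167768 - 1*50749)) = (307035 + 29*365)/(6051 + (167768 - 1*50749)) = (307035 + 10585)/(6051 + (167768 - 50749)) = 317620/(6051 + 117019) = 317620/123070 = 317620*(1/123070) = 31762/12307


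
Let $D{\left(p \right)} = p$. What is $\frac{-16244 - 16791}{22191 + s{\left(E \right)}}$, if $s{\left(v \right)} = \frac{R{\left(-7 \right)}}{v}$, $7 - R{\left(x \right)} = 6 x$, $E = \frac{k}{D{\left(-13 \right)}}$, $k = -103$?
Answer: $- \frac{680521}{457262} \approx -1.4883$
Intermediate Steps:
$E = \frac{103}{13}$ ($E = - \frac{103}{-13} = \left(-103\right) \left(- \frac{1}{13}\right) = \frac{103}{13} \approx 7.9231$)
$R{\left(x \right)} = 7 - 6 x$
$s{\left(v \right)} = \frac{49}{v}$ ($s{\left(v \right)} = \frac{7 - -42}{v} = \frac{7 + 42}{v} = \frac{49}{v}$)
$\frac{-16244 - 16791}{22191 + s{\left(E \right)}} = \frac{-16244 - 16791}{22191 + \frac{49}{\frac{103}{13}}} = - \frac{33035}{22191 + 49 \cdot \frac{13}{103}} = - \frac{33035}{22191 + \frac{637}{103}} = - \frac{33035}{\frac{2286310}{103}} = \left(-33035\right) \frac{103}{2286310} = - \frac{680521}{457262}$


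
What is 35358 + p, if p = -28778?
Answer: 6580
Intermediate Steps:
35358 + p = 35358 - 28778 = 6580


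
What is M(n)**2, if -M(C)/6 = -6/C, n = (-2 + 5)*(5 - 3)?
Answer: 36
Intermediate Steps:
n = 6 (n = 3*2 = 6)
M(C) = 36/C (M(C) = -(-36)/C = 36/C)
M(n)**2 = (36/6)**2 = (36*(1/6))**2 = 6**2 = 36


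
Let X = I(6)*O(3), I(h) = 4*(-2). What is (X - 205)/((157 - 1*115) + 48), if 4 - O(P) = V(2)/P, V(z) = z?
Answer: -139/54 ≈ -2.5741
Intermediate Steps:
I(h) = -8
O(P) = 4 - 2/P
X = -80/3 (X = -8*(4 - 2/3) = -8*(4 - 2*⅓) = -8*(4 - ⅔) = -8*10/3 = -80/3 ≈ -26.667)
(X - 205)/((157 - 1*115) + 48) = (-80/3 - 205)/((157 - 1*115) + 48) = -695/(3*((157 - 115) + 48)) = -695/(3*(42 + 48)) = -695/3/90 = -695/3*1/90 = -139/54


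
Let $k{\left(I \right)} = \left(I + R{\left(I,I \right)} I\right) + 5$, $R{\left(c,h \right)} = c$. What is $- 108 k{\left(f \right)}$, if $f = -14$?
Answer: $-20196$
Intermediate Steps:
$k{\left(I \right)} = 5 + I + I^{2}$ ($k{\left(I \right)} = \left(I + I I\right) + 5 = \left(I + I^{2}\right) + 5 = 5 + I + I^{2}$)
$- 108 k{\left(f \right)} = - 108 \left(5 - 14 + \left(-14\right)^{2}\right) = - 108 \left(5 - 14 + 196\right) = \left(-108\right) 187 = -20196$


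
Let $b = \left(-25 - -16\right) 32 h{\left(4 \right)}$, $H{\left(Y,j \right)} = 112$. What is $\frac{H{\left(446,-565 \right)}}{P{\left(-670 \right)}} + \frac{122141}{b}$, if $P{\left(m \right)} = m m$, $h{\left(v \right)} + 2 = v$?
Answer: $- \frac{13707257597}{64641600} \approx -212.05$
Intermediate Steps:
$h{\left(v \right)} = -2 + v$
$P{\left(m \right)} = m^{2}$
$b = -576$ ($b = \left(-25 - -16\right) 32 \left(-2 + 4\right) = \left(-25 + 16\right) 32 \cdot 2 = \left(-9\right) 32 \cdot 2 = \left(-288\right) 2 = -576$)
$\frac{H{\left(446,-565 \right)}}{P{\left(-670 \right)}} + \frac{122141}{b} = \frac{112}{\left(-670\right)^{2}} + \frac{122141}{-576} = \frac{112}{448900} + 122141 \left(- \frac{1}{576}\right) = 112 \cdot \frac{1}{448900} - \frac{122141}{576} = \frac{28}{112225} - \frac{122141}{576} = - \frac{13707257597}{64641600}$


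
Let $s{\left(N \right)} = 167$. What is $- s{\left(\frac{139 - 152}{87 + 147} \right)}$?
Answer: $-167$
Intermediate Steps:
$- s{\left(\frac{139 - 152}{87 + 147} \right)} = \left(-1\right) 167 = -167$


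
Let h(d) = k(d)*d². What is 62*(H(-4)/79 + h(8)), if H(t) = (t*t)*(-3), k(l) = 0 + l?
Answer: 2504800/79 ≈ 31706.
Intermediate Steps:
k(l) = l
H(t) = -3*t² (H(t) = t²*(-3) = -3*t²)
h(d) = d³ (h(d) = d*d² = d³)
62*(H(-4)/79 + h(8)) = 62*(-3*(-4)²/79 + 8³) = 62*(-3*16*(1/79) + 512) = 62*(-48*1/79 + 512) = 62*(-48/79 + 512) = 62*(40400/79) = 2504800/79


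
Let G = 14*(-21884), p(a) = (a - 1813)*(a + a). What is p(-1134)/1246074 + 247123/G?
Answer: 289970189699/63627861304 ≈ 4.5573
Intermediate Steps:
p(a) = 2*a*(-1813 + a) (p(a) = (-1813 + a)*(2*a) = 2*a*(-1813 + a))
G = -306376
p(-1134)/1246074 + 247123/G = (2*(-1134)*(-1813 - 1134))/1246074 + 247123/(-306376) = (2*(-1134)*(-2947))*(1/1246074) + 247123*(-1/306376) = 6683796*(1/1246074) - 247123/306376 = 1113966/207679 - 247123/306376 = 289970189699/63627861304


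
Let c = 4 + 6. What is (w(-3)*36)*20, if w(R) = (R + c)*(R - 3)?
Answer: -30240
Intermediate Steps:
c = 10
w(R) = (-3 + R)*(10 + R) (w(R) = (R + 10)*(R - 3) = (10 + R)*(-3 + R) = (-3 + R)*(10 + R))
(w(-3)*36)*20 = ((-30 + (-3)² + 7*(-3))*36)*20 = ((-30 + 9 - 21)*36)*20 = -42*36*20 = -1512*20 = -30240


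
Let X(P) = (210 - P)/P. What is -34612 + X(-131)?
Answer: -4534513/131 ≈ -34615.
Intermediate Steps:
X(P) = (210 - P)/P
-34612 + X(-131) = -34612 + (210 - 1*(-131))/(-131) = -34612 - (210 + 131)/131 = -34612 - 1/131*341 = -34612 - 341/131 = -4534513/131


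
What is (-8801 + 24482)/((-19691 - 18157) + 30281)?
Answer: -15681/7567 ≈ -2.0723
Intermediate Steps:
(-8801 + 24482)/((-19691 - 18157) + 30281) = 15681/(-37848 + 30281) = 15681/(-7567) = 15681*(-1/7567) = -15681/7567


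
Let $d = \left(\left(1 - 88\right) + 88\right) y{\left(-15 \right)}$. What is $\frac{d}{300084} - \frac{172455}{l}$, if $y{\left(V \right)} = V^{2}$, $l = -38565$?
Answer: $\frac{1150214741}{257171988} \approx 4.4725$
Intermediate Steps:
$d = 225$ ($d = \left(\left(1 - 88\right) + 88\right) \left(-15\right)^{2} = \left(-87 + 88\right) 225 = 1 \cdot 225 = 225$)
$\frac{d}{300084} - \frac{172455}{l} = \frac{225}{300084} - \frac{172455}{-38565} = 225 \cdot \frac{1}{300084} - - \frac{11497}{2571} = \frac{75}{100028} + \frac{11497}{2571} = \frac{1150214741}{257171988}$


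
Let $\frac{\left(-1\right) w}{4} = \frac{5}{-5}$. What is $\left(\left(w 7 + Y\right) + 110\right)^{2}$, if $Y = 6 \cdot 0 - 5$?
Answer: $17689$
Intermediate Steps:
$Y = -5$ ($Y = 0 - 5 = -5$)
$w = 4$ ($w = - 4 \frac{5}{-5} = - 4 \cdot 5 \left(- \frac{1}{5}\right) = \left(-4\right) \left(-1\right) = 4$)
$\left(\left(w 7 + Y\right) + 110\right)^{2} = \left(\left(4 \cdot 7 - 5\right) + 110\right)^{2} = \left(\left(28 - 5\right) + 110\right)^{2} = \left(23 + 110\right)^{2} = 133^{2} = 17689$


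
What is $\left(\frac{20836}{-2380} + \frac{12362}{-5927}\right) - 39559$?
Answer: $- \frac{139545613968}{3526565} \approx -39570.0$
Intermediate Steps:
$\left(\frac{20836}{-2380} + \frac{12362}{-5927}\right) - 39559 = \left(20836 \left(- \frac{1}{2380}\right) + 12362 \left(- \frac{1}{5927}\right)\right) - 39559 = \left(- \frac{5209}{595} - \frac{12362}{5927}\right) - 39559 = - \frac{38229133}{3526565} - 39559 = - \frac{139545613968}{3526565}$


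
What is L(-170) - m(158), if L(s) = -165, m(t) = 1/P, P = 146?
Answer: -24091/146 ≈ -165.01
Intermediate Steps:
m(t) = 1/146
L(-170) - m(158) = -165 - 1*1/146 = -165 - 1/146 = -24091/146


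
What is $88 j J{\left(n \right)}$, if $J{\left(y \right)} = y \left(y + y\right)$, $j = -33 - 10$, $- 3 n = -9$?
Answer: $-68112$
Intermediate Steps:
$n = 3$ ($n = \left(- \frac{1}{3}\right) \left(-9\right) = 3$)
$j = -43$ ($j = -33 - 10 = -43$)
$J{\left(y \right)} = 2 y^{2}$ ($J{\left(y \right)} = y 2 y = 2 y^{2}$)
$88 j J{\left(n \right)} = 88 \left(-43\right) 2 \cdot 3^{2} = - 3784 \cdot 2 \cdot 9 = \left(-3784\right) 18 = -68112$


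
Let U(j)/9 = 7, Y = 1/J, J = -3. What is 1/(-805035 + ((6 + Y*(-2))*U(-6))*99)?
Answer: -1/763455 ≈ -1.3098e-6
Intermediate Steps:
Y = -⅓ (Y = 1/(-3) = -⅓ ≈ -0.33333)
U(j) = 63 (U(j) = 9*7 = 63)
1/(-805035 + ((6 + Y*(-2))*U(-6))*99) = 1/(-805035 + ((6 - ⅓*(-2))*63)*99) = 1/(-805035 + ((6 + ⅔)*63)*99) = 1/(-805035 + ((20/3)*63)*99) = 1/(-805035 + 420*99) = 1/(-805035 + 41580) = 1/(-763455) = -1/763455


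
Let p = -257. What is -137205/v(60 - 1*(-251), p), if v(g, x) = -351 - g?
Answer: 137205/662 ≈ 207.26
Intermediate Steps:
-137205/v(60 - 1*(-251), p) = -137205/(-351 - (60 - 1*(-251))) = -137205/(-351 - (60 + 251)) = -137205/(-351 - 1*311) = -137205/(-351 - 311) = -137205/(-662) = -137205*(-1/662) = 137205/662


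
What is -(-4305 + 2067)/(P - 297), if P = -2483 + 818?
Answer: -373/327 ≈ -1.1407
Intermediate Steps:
P = -1665
-(-4305 + 2067)/(P - 297) = -(-4305 + 2067)/(-1665 - 297) = -(-2238)/(-1962) = -(-2238)*(-1)/1962 = -1*373/327 = -373/327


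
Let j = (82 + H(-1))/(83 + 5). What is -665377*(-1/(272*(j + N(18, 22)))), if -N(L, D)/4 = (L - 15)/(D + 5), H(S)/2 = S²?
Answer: 65872323/13736 ≈ 4795.6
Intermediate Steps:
H(S) = 2*S²
N(L, D) = -4*(-15 + L)/(5 + D) (N(L, D) = -4*(L - 15)/(D + 5) = -4*(-15 + L)/(5 + D))
j = 21/22 (j = (82 + 2*(-1)²)/(83 + 5) = (82 + 2*1)/88 = (82 + 2)*(1/88) = 84*(1/88) = 21/22 ≈ 0.95455)
-665377*(-1/(272*(j + N(18, 22)))) = -665377*(-1/(272*(21/22 + 4*(15 - 1*18)/(5 + 22)))) = -665377*(-1/(272*(21/22 + 4*(15 - 18)/27))) = -665377*(-1/(272*(21/22 + 4*(1/27)*(-3)))) = -665377*(-1/(272*(21/22 - 4/9))) = -665377/((101/198)*(-272)) = -665377/(-13736/99) = -665377*(-99/13736) = 65872323/13736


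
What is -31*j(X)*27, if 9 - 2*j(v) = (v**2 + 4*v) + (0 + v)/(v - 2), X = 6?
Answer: 87885/4 ≈ 21971.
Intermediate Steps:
j(v) = 9/2 - 2*v - v**2/2 - v/(2*(-2 + v)) (j(v) = 9/2 - ((v**2 + 4*v) + (0 + v)/(v - 2))/2 = 9/2 - ((v**2 + 4*v) + v/(-2 + v))/2 = 9/2 - (v**2 + 4*v + v/(-2 + v))/2 = 9/2 + (-2*v - v**2/2 - v/(2*(-2 + v))) = 9/2 - 2*v - v**2/2 - v/(2*(-2 + v)))
-31*j(X)*27 = -31*(-9 - 1*6**2 + 8*6 - 1/2*6**3)/(-2 + 6)*27 = -31*(-9 - 1*36 + 48 - 1/2*216)/4*27 = -31*(-9 - 36 + 48 - 108)/4*27 = -31*(-105)/4*27 = -31*(-105/4)*27 = (3255/4)*27 = 87885/4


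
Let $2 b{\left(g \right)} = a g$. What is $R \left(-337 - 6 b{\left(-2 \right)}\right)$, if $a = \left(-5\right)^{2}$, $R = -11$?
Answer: $2057$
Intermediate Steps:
$a = 25$
$b{\left(g \right)} = \frac{25 g}{2}$
$R \left(-337 - 6 b{\left(-2 \right)}\right) = - 11 \left(-337 - 6 \cdot \frac{25}{2} \left(-2\right)\right) = - 11 \left(-337 - -150\right) = - 11 \left(-337 + 150\right) = \left(-11\right) \left(-187\right) = 2057$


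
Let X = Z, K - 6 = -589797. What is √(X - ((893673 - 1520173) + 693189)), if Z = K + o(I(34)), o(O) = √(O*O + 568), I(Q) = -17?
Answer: √(-656480 + √857) ≈ 810.22*I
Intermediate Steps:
o(O) = √(568 + O²) (o(O) = √(O² + 568) = √(568 + O²))
K = -589791 (K = 6 - 589797 = -589791)
Z = -589791 + √857 (Z = -589791 + √(568 + (-17)²) = -589791 + √(568 + 289) = -589791 + √857 ≈ -5.8976e+5)
X = -589791 + √857 ≈ -5.8976e+5
√(X - ((893673 - 1520173) + 693189)) = √((-589791 + √857) - ((893673 - 1520173) + 693189)) = √((-589791 + √857) - (-626500 + 693189)) = √((-589791 + √857) - 1*66689) = √((-589791 + √857) - 66689) = √(-656480 + √857)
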